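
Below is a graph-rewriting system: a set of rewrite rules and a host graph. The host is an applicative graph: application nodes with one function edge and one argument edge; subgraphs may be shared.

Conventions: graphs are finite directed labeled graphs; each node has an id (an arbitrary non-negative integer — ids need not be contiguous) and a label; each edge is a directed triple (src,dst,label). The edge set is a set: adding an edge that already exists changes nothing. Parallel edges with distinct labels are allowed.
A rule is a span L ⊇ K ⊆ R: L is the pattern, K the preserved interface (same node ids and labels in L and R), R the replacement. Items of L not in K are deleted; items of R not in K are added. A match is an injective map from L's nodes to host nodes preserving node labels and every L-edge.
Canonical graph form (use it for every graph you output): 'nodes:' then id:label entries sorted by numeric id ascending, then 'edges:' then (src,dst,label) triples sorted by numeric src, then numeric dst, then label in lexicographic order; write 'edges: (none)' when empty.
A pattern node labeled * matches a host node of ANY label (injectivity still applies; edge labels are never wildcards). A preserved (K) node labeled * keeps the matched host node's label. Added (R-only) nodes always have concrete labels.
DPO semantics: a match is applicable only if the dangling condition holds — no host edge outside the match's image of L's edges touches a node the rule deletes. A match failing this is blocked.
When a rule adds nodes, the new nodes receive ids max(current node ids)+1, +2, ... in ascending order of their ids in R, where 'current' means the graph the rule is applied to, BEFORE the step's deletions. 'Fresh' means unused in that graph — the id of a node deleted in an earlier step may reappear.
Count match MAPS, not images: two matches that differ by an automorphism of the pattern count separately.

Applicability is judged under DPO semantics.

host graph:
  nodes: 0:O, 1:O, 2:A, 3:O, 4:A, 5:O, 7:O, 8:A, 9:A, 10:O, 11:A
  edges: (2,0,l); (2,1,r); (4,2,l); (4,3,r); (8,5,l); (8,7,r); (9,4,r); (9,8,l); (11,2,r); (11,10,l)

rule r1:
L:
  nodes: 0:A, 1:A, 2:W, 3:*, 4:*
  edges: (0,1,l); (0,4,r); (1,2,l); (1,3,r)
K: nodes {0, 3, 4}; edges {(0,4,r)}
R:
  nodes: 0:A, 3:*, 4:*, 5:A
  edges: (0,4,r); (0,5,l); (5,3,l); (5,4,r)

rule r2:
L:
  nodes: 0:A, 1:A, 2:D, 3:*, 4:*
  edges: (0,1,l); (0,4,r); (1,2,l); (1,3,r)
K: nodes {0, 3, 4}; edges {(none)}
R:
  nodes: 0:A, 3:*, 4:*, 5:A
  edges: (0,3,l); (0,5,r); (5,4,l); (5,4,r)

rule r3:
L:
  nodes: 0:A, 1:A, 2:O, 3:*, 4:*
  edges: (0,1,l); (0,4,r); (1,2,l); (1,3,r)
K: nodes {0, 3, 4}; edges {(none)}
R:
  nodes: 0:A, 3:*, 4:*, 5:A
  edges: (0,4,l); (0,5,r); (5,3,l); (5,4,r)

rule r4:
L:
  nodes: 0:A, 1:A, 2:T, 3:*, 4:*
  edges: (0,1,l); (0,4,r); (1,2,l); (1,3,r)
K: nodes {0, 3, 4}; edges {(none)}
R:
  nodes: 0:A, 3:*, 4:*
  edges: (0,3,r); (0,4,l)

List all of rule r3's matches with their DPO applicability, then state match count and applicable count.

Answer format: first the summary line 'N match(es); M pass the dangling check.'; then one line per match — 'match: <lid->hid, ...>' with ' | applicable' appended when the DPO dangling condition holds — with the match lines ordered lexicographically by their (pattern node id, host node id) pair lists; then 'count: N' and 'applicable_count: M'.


2 match(es); 1 pass the dangling check.
match: 0->4, 1->2, 2->0, 3->1, 4->3
match: 0->9, 1->8, 2->5, 3->7, 4->4 | applicable
count: 2
applicable_count: 1


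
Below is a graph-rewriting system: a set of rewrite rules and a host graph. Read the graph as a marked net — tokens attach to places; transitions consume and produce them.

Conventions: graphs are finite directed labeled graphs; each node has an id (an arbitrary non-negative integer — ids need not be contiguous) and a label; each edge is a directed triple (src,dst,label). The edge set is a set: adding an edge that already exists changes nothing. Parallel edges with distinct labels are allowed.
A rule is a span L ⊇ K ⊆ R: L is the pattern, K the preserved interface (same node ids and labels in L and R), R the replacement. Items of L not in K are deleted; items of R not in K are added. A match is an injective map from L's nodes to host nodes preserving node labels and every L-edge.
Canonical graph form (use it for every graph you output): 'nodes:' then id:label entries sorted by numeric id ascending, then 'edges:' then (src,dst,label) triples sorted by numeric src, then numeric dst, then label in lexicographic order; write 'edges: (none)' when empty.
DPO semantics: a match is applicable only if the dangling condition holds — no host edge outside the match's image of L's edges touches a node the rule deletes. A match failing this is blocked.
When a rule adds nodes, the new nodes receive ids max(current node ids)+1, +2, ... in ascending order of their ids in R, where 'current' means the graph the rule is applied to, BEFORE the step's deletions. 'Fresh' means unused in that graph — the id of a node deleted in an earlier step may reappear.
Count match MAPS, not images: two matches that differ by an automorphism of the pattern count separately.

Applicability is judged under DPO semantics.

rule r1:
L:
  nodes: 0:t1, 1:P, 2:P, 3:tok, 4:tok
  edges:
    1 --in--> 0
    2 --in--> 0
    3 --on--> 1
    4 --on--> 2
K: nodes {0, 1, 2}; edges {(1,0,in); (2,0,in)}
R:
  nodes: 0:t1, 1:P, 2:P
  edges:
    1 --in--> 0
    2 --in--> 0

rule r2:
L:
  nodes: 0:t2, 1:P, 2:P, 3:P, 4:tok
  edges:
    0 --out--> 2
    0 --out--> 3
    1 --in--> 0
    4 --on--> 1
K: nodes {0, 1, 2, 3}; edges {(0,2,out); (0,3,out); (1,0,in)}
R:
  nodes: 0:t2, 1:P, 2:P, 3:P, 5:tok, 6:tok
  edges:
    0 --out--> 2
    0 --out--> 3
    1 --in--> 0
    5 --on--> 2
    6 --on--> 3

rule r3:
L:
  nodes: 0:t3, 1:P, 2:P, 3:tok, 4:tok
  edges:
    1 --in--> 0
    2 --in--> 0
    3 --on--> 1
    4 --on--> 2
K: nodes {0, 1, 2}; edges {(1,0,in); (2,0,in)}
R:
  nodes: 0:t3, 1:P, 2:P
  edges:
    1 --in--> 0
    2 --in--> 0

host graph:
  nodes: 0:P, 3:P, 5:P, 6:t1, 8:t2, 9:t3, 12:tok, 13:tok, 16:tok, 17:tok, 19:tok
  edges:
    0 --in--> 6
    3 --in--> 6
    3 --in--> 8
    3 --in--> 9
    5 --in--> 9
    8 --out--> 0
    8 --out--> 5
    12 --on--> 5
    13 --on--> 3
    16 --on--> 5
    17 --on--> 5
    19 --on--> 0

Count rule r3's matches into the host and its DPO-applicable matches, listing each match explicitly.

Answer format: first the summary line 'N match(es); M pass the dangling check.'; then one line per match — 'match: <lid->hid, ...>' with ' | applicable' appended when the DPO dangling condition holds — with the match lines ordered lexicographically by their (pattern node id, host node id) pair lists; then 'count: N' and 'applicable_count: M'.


6 match(es); 6 pass the dangling check.
match: 0->9, 1->3, 2->5, 3->13, 4->12 | applicable
match: 0->9, 1->3, 2->5, 3->13, 4->16 | applicable
match: 0->9, 1->3, 2->5, 3->13, 4->17 | applicable
match: 0->9, 1->5, 2->3, 3->12, 4->13 | applicable
match: 0->9, 1->5, 2->3, 3->16, 4->13 | applicable
match: 0->9, 1->5, 2->3, 3->17, 4->13 | applicable
count: 6
applicable_count: 6


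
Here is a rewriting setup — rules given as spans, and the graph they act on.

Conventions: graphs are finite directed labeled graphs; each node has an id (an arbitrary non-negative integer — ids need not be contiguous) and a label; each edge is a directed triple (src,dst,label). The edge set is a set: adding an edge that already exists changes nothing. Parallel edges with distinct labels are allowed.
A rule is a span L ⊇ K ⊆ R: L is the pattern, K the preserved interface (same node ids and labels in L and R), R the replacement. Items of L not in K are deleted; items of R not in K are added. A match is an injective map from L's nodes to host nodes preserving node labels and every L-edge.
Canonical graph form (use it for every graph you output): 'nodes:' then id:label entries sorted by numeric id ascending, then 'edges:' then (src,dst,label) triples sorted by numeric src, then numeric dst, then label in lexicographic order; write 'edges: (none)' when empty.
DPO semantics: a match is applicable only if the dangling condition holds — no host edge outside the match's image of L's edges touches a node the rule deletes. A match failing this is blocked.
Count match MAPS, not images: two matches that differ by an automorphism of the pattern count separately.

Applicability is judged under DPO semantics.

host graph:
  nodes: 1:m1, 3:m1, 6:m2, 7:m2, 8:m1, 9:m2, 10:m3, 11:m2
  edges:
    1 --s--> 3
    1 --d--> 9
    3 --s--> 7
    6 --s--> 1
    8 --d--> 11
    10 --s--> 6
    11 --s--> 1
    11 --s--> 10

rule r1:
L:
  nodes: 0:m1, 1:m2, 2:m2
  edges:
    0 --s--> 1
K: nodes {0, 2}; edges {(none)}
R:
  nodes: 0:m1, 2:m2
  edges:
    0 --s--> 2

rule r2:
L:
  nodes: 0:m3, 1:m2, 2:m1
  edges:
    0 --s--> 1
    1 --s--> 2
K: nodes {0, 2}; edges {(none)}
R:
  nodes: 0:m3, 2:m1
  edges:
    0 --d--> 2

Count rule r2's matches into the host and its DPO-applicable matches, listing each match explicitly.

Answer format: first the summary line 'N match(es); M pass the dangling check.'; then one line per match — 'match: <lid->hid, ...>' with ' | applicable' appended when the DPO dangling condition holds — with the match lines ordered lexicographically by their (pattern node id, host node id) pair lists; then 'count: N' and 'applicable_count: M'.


1 match(es); 1 pass the dangling check.
match: 0->10, 1->6, 2->1 | applicable
count: 1
applicable_count: 1


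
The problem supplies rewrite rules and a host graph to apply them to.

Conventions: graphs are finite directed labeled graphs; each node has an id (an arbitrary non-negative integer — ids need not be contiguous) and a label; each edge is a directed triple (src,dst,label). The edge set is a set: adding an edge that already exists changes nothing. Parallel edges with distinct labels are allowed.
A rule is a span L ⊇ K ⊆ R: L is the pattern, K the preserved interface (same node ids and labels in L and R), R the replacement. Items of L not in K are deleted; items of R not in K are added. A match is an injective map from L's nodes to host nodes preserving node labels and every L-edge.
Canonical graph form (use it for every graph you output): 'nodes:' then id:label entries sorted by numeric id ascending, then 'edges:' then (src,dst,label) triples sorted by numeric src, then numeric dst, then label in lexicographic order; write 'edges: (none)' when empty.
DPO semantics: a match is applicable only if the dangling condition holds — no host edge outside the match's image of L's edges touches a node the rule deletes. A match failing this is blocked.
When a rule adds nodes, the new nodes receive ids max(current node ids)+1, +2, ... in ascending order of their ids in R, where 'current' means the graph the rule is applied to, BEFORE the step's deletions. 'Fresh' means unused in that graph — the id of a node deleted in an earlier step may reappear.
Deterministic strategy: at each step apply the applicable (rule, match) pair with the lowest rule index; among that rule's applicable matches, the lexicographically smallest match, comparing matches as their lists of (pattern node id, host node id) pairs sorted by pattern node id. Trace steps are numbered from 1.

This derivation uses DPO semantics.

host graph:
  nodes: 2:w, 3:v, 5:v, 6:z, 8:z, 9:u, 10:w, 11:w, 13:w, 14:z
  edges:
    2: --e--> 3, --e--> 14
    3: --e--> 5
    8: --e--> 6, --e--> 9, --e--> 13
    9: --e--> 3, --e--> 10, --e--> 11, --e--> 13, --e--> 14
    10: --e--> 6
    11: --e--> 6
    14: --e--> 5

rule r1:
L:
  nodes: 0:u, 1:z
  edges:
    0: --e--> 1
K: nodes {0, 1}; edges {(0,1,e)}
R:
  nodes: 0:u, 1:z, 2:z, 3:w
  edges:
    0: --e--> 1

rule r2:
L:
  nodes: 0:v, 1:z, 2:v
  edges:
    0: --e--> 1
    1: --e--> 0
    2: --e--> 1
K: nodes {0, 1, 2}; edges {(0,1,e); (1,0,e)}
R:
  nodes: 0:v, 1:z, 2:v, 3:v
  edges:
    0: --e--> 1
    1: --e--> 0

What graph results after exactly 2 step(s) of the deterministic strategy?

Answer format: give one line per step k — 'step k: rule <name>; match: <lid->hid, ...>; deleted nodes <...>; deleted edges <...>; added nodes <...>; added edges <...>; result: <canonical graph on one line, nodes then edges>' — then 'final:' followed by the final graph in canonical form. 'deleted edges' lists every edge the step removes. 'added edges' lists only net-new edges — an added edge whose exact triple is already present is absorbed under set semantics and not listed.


step 1: rule r1; match: 0->9, 1->14; deleted nodes (none); deleted edges (none); added nodes 15, 16; added edges (none); result: nodes: 2:w, 3:v, 5:v, 6:z, 8:z, 9:u, 10:w, 11:w, 13:w, 14:z, 15:z, 16:w edges: (2,3,e); (2,14,e); (3,5,e); (8,6,e); (8,9,e); (8,13,e); (9,3,e); (9,10,e); (9,11,e); (9,13,e); (9,14,e); (10,6,e); (11,6,e); (14,5,e)
step 2: rule r1; match: 0->9, 1->14; deleted nodes (none); deleted edges (none); added nodes 17, 18; added edges (none); result: nodes: 2:w, 3:v, 5:v, 6:z, 8:z, 9:u, 10:w, 11:w, 13:w, 14:z, 15:z, 16:w, 17:z, 18:w edges: (2,3,e); (2,14,e); (3,5,e); (8,6,e); (8,9,e); (8,13,e); (9,3,e); (9,10,e); (9,11,e); (9,13,e); (9,14,e); (10,6,e); (11,6,e); (14,5,e)
final:
nodes: 2:w, 3:v, 5:v, 6:z, 8:z, 9:u, 10:w, 11:w, 13:w, 14:z, 15:z, 16:w, 17:z, 18:w
edges: (2,3,e); (2,14,e); (3,5,e); (8,6,e); (8,9,e); (8,13,e); (9,3,e); (9,10,e); (9,11,e); (9,13,e); (9,14,e); (10,6,e); (11,6,e); (14,5,e)


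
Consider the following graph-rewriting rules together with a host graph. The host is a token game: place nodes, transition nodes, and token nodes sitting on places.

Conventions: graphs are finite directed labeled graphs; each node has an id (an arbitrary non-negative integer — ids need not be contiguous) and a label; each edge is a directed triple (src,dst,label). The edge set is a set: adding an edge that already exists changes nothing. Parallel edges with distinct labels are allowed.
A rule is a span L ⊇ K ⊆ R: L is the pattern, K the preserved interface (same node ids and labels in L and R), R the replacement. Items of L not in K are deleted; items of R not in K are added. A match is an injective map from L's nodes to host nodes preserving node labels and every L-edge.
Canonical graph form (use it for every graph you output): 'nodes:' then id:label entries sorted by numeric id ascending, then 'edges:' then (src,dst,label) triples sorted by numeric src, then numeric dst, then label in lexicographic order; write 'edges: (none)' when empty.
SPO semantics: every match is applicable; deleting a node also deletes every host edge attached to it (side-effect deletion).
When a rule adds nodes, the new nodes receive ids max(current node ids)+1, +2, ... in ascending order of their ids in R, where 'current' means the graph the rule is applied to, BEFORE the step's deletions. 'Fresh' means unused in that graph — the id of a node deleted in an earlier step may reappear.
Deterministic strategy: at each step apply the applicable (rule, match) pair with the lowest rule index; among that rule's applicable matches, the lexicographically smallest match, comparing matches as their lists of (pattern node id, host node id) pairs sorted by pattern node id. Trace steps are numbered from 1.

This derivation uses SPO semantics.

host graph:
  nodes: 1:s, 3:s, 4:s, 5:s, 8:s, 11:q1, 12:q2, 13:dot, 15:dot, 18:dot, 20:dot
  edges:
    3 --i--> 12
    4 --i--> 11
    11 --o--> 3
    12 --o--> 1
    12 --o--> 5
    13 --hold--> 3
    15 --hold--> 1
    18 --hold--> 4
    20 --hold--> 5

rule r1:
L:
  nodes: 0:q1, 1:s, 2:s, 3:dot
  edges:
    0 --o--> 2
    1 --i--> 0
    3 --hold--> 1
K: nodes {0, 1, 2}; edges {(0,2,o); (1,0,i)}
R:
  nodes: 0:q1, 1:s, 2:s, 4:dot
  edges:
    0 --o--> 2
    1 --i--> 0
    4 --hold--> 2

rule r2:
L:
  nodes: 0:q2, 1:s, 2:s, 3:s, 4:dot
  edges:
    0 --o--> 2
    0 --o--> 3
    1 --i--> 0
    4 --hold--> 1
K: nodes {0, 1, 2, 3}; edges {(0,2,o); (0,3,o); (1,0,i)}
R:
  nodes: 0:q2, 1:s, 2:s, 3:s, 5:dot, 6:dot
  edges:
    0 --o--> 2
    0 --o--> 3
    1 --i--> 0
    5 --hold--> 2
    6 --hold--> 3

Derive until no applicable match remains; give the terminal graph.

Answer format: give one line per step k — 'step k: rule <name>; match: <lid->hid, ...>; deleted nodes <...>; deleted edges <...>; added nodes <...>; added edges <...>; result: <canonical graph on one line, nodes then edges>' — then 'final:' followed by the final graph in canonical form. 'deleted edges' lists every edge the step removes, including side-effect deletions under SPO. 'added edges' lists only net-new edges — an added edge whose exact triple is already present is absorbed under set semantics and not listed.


step 1: rule r1; match: 0->11, 1->4, 2->3, 3->18; deleted nodes 18; deleted edges (18,4,hold); added nodes 21; added edges (21,3,hold); result: nodes: 1:s, 3:s, 4:s, 5:s, 8:s, 11:q1, 12:q2, 13:dot, 15:dot, 20:dot, 21:dot edges: (3,12,i); (4,11,i); (11,3,o); (12,1,o); (12,5,o); (13,3,hold); (15,1,hold); (20,5,hold); (21,3,hold)
step 2: rule r2; match: 0->12, 1->3, 2->1, 3->5, 4->13; deleted nodes 13; deleted edges (13,3,hold); added nodes 22, 23; added edges (22,1,hold); (23,5,hold); result: nodes: 1:s, 3:s, 4:s, 5:s, 8:s, 11:q1, 12:q2, 15:dot, 20:dot, 21:dot, 22:dot, 23:dot edges: (3,12,i); (4,11,i); (11,3,o); (12,1,o); (12,5,o); (15,1,hold); (20,5,hold); (21,3,hold); (22,1,hold); (23,5,hold)
step 3: rule r2; match: 0->12, 1->3, 2->1, 3->5, 4->21; deleted nodes 21; deleted edges (21,3,hold); added nodes 24, 25; added edges (24,1,hold); (25,5,hold); result: nodes: 1:s, 3:s, 4:s, 5:s, 8:s, 11:q1, 12:q2, 15:dot, 20:dot, 22:dot, 23:dot, 24:dot, 25:dot edges: (3,12,i); (4,11,i); (11,3,o); (12,1,o); (12,5,o); (15,1,hold); (20,5,hold); (22,1,hold); (23,5,hold); (24,1,hold); (25,5,hold)
final:
nodes: 1:s, 3:s, 4:s, 5:s, 8:s, 11:q1, 12:q2, 15:dot, 20:dot, 22:dot, 23:dot, 24:dot, 25:dot
edges: (3,12,i); (4,11,i); (11,3,o); (12,1,o); (12,5,o); (15,1,hold); (20,5,hold); (22,1,hold); (23,5,hold); (24,1,hold); (25,5,hold)


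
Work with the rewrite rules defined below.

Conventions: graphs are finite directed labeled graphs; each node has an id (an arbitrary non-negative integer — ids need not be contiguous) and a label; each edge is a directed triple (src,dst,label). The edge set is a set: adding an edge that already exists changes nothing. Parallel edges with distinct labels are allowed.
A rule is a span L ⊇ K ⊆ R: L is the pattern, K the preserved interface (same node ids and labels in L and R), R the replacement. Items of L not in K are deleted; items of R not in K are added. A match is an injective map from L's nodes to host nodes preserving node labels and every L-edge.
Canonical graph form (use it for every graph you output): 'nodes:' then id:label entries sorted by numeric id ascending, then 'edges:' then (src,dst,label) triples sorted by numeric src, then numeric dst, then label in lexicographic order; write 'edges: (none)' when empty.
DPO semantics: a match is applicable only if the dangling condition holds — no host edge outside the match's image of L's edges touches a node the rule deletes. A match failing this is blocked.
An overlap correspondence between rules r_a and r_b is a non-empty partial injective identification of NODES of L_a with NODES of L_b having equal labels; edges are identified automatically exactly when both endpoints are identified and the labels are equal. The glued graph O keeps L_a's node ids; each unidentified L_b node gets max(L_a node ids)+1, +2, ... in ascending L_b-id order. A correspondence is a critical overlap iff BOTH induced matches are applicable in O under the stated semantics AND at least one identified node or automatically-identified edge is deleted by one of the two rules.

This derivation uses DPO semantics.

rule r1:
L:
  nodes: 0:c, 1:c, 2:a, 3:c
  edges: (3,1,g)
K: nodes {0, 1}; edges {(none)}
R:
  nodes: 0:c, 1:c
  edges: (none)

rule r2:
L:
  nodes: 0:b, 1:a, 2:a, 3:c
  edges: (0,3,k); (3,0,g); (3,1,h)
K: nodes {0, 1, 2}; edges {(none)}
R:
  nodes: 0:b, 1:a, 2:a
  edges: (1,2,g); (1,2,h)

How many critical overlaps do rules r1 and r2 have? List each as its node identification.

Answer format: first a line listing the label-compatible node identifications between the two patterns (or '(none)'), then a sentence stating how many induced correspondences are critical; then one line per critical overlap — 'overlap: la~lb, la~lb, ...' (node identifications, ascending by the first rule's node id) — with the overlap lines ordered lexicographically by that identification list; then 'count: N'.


label-compatible node identifications between L(r1) and L(r2): 0~3, 1~3, 2~1, 2~2, 3~3
3 of the induced correspondences are critical overlaps of r1 and r2.
overlap: 0~3
overlap: 0~3, 2~2
overlap: 2~2
count: 3


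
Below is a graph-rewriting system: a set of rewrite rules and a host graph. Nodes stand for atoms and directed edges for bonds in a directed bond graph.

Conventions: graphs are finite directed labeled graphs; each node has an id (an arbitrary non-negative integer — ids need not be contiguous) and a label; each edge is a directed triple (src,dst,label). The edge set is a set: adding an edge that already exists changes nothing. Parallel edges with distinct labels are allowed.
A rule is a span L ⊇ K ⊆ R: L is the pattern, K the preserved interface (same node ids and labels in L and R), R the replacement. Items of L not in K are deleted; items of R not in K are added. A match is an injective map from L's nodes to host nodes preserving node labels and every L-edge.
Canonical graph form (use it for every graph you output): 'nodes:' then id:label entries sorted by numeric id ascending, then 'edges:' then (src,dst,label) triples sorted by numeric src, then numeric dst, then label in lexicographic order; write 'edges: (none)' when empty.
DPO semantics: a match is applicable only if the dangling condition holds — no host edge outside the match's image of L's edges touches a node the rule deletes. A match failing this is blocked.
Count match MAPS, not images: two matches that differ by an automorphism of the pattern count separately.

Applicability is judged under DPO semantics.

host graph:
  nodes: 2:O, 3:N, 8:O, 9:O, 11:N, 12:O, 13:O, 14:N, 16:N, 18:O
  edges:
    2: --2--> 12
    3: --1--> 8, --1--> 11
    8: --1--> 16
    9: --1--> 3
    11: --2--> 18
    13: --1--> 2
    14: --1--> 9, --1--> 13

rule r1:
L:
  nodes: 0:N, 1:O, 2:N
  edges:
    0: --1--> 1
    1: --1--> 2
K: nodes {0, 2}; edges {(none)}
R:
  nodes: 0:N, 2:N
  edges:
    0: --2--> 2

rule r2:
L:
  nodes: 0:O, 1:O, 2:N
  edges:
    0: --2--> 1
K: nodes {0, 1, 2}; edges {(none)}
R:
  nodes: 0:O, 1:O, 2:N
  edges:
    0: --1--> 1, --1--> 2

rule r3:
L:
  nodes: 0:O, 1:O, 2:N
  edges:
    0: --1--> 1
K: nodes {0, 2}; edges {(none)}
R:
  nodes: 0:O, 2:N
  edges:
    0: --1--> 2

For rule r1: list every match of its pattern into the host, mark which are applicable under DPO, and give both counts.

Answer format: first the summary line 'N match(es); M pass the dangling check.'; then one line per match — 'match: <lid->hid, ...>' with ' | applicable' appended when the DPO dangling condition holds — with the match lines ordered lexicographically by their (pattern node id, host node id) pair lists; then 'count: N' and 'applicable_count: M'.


2 match(es); 2 pass the dangling check.
match: 0->3, 1->8, 2->16 | applicable
match: 0->14, 1->9, 2->3 | applicable
count: 2
applicable_count: 2


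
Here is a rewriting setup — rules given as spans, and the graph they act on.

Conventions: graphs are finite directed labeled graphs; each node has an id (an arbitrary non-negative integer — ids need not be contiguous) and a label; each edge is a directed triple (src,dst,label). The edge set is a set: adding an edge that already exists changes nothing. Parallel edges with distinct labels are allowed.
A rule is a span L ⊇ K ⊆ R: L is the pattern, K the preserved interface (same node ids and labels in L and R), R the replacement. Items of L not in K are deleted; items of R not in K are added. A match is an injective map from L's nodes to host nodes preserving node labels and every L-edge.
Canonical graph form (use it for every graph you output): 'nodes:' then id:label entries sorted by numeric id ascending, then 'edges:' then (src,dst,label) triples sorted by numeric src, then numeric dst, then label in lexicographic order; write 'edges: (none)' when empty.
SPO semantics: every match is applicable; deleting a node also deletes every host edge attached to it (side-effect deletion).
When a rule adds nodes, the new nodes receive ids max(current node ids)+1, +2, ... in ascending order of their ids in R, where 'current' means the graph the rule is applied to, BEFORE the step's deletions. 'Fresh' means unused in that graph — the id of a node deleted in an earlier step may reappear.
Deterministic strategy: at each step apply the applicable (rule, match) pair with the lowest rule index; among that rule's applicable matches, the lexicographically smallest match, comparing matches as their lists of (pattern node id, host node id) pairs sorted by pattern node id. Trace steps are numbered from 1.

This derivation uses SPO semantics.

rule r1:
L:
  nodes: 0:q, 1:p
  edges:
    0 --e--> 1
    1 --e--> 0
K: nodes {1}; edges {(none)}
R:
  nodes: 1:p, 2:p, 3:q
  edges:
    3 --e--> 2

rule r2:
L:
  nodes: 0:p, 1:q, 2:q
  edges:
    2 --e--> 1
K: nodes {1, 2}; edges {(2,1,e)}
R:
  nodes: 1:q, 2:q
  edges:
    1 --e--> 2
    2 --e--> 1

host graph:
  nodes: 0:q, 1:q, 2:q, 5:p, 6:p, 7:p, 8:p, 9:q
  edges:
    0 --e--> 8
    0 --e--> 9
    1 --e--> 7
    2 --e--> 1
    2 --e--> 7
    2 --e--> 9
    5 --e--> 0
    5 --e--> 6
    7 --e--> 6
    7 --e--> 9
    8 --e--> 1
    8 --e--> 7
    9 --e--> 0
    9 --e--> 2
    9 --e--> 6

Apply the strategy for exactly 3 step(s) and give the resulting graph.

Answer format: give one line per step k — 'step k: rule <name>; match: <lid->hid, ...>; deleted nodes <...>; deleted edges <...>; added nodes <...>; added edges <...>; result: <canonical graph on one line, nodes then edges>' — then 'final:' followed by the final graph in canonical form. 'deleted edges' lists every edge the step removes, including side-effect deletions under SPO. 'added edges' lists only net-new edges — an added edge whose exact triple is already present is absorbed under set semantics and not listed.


step 1: rule r2; match: 0->5, 1->0, 2->9; deleted nodes 5; deleted edges (5,0,e); (5,6,e); added nodes (none); added edges (none); result: nodes: 0:q, 1:q, 2:q, 6:p, 7:p, 8:p, 9:q edges: (0,8,e); (0,9,e); (1,7,e); (2,1,e); (2,7,e); (2,9,e); (7,6,e); (7,9,e); (8,1,e); (8,7,e); (9,0,e); (9,2,e); (9,6,e)
step 2: rule r2; match: 0->6, 1->0, 2->9; deleted nodes 6; deleted edges (7,6,e); (9,6,e); added nodes (none); added edges (none); result: nodes: 0:q, 1:q, 2:q, 7:p, 8:p, 9:q edges: (0,8,e); (0,9,e); (1,7,e); (2,1,e); (2,7,e); (2,9,e); (7,9,e); (8,1,e); (8,7,e); (9,0,e); (9,2,e)
step 3: rule r2; match: 0->7, 1->0, 2->9; deleted nodes 7; deleted edges (1,7,e); (2,7,e); (7,9,e); (8,7,e); added nodes (none); added edges (none); result: nodes: 0:q, 1:q, 2:q, 8:p, 9:q edges: (0,8,e); (0,9,e); (2,1,e); (2,9,e); (8,1,e); (9,0,e); (9,2,e)
final:
nodes: 0:q, 1:q, 2:q, 8:p, 9:q
edges: (0,8,e); (0,9,e); (2,1,e); (2,9,e); (8,1,e); (9,0,e); (9,2,e)


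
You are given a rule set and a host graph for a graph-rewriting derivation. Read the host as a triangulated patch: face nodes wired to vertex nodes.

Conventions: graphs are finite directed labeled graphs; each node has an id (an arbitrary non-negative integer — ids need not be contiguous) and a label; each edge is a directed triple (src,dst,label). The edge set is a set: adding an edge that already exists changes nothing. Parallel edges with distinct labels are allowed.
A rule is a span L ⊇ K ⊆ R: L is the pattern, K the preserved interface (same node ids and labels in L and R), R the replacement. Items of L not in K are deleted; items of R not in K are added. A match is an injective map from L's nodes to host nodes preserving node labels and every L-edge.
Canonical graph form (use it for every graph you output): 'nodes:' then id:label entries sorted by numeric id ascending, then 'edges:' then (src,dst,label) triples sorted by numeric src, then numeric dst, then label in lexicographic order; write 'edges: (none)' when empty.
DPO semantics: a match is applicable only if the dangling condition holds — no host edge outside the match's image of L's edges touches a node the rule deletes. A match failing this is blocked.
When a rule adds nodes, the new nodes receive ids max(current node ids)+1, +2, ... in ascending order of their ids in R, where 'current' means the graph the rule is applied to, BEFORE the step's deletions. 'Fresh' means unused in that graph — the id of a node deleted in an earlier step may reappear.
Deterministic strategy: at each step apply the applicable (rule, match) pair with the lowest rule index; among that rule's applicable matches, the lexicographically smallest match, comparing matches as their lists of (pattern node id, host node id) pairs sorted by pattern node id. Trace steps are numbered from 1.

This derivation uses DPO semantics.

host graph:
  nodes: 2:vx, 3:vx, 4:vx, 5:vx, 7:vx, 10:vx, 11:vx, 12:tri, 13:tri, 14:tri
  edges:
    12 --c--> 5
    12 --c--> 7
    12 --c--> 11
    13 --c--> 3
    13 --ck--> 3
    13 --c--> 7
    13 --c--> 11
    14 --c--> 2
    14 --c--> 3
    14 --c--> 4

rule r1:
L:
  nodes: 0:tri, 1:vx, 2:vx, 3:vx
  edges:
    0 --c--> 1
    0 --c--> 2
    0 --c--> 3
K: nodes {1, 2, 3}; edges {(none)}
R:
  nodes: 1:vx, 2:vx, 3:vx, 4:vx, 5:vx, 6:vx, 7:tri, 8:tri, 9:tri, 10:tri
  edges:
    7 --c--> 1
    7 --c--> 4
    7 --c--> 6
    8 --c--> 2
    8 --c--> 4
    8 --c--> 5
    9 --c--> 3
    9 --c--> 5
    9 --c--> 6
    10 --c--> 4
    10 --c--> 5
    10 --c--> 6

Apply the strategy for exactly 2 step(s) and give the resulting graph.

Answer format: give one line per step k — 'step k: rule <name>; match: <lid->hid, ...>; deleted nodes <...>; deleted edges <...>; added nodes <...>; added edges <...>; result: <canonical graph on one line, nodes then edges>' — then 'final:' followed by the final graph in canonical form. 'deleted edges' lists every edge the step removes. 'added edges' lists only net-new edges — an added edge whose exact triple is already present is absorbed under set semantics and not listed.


step 1: rule r1; match: 0->12, 1->5, 2->7, 3->11; deleted nodes 12; deleted edges (12,5,c); (12,7,c); (12,11,c); added nodes 15, 16, 17, 18, 19, 20, 21; added edges (18,5,c); (18,15,c); (18,17,c); (19,7,c); (19,15,c); (19,16,c); (20,11,c); (20,16,c); (20,17,c); (21,15,c); (21,16,c); (21,17,c); result: nodes: 2:vx, 3:vx, 4:vx, 5:vx, 7:vx, 10:vx, 11:vx, 13:tri, 14:tri, 15:vx, 16:vx, 17:vx, 18:tri, 19:tri, 20:tri, 21:tri edges: (13,3,c); (13,3,ck); (13,7,c); (13,11,c); (14,2,c); (14,3,c); (14,4,c); (18,5,c); (18,15,c); (18,17,c); (19,7,c); (19,15,c); (19,16,c); (20,11,c); (20,16,c); (20,17,c); (21,15,c); (21,16,c); (21,17,c)
step 2: rule r1; match: 0->14, 1->2, 2->3, 3->4; deleted nodes 14; deleted edges (14,2,c); (14,3,c); (14,4,c); added nodes 22, 23, 24, 25, 26, 27, 28; added edges (25,2,c); (25,22,c); (25,24,c); (26,3,c); (26,22,c); (26,23,c); (27,4,c); (27,23,c); (27,24,c); (28,22,c); (28,23,c); (28,24,c); result: nodes: 2:vx, 3:vx, 4:vx, 5:vx, 7:vx, 10:vx, 11:vx, 13:tri, 15:vx, 16:vx, 17:vx, 18:tri, 19:tri, 20:tri, 21:tri, 22:vx, 23:vx, 24:vx, 25:tri, 26:tri, 27:tri, 28:tri edges: (13,3,c); (13,3,ck); (13,7,c); (13,11,c); (18,5,c); (18,15,c); (18,17,c); (19,7,c); (19,15,c); (19,16,c); (20,11,c); (20,16,c); (20,17,c); (21,15,c); (21,16,c); (21,17,c); (25,2,c); (25,22,c); (25,24,c); (26,3,c); (26,22,c); (26,23,c); (27,4,c); (27,23,c); (27,24,c); (28,22,c); (28,23,c); (28,24,c)
final:
nodes: 2:vx, 3:vx, 4:vx, 5:vx, 7:vx, 10:vx, 11:vx, 13:tri, 15:vx, 16:vx, 17:vx, 18:tri, 19:tri, 20:tri, 21:tri, 22:vx, 23:vx, 24:vx, 25:tri, 26:tri, 27:tri, 28:tri
edges: (13,3,c); (13,3,ck); (13,7,c); (13,11,c); (18,5,c); (18,15,c); (18,17,c); (19,7,c); (19,15,c); (19,16,c); (20,11,c); (20,16,c); (20,17,c); (21,15,c); (21,16,c); (21,17,c); (25,2,c); (25,22,c); (25,24,c); (26,3,c); (26,22,c); (26,23,c); (27,4,c); (27,23,c); (27,24,c); (28,22,c); (28,23,c); (28,24,c)


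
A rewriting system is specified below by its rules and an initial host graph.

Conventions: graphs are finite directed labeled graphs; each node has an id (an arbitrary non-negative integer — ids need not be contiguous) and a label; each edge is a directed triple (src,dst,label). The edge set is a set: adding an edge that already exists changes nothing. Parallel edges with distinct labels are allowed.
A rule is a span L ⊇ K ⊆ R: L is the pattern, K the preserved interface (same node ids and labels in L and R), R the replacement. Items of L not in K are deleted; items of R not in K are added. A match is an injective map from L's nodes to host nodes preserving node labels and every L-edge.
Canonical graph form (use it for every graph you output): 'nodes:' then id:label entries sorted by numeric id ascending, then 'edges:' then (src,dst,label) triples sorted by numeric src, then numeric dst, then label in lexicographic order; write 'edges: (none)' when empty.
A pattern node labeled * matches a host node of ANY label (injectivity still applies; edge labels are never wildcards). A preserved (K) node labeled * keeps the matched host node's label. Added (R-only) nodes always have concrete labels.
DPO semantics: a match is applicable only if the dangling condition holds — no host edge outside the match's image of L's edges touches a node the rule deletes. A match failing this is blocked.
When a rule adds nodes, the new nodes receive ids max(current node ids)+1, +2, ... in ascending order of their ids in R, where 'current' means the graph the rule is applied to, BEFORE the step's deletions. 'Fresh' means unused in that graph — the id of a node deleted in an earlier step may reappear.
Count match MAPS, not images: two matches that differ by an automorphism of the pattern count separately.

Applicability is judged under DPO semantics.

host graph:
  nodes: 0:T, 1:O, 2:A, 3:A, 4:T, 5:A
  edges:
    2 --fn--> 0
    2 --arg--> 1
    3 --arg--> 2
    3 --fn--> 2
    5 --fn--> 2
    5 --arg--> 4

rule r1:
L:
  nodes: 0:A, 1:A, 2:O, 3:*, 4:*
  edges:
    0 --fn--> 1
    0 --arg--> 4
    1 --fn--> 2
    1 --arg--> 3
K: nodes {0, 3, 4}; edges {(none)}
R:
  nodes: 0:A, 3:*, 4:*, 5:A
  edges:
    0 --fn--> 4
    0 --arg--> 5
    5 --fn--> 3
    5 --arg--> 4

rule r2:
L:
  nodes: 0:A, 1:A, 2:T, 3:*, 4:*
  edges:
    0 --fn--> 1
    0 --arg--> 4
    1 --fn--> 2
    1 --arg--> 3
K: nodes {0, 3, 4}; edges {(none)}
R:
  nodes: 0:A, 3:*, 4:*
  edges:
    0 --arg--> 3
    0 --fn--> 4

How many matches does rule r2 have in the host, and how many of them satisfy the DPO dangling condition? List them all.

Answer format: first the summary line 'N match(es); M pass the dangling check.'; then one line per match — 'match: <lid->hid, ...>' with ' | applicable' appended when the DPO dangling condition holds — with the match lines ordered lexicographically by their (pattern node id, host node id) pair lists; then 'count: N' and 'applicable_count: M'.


1 match(es); 0 pass the dangling check.
match: 0->5, 1->2, 2->0, 3->1, 4->4
count: 1
applicable_count: 0


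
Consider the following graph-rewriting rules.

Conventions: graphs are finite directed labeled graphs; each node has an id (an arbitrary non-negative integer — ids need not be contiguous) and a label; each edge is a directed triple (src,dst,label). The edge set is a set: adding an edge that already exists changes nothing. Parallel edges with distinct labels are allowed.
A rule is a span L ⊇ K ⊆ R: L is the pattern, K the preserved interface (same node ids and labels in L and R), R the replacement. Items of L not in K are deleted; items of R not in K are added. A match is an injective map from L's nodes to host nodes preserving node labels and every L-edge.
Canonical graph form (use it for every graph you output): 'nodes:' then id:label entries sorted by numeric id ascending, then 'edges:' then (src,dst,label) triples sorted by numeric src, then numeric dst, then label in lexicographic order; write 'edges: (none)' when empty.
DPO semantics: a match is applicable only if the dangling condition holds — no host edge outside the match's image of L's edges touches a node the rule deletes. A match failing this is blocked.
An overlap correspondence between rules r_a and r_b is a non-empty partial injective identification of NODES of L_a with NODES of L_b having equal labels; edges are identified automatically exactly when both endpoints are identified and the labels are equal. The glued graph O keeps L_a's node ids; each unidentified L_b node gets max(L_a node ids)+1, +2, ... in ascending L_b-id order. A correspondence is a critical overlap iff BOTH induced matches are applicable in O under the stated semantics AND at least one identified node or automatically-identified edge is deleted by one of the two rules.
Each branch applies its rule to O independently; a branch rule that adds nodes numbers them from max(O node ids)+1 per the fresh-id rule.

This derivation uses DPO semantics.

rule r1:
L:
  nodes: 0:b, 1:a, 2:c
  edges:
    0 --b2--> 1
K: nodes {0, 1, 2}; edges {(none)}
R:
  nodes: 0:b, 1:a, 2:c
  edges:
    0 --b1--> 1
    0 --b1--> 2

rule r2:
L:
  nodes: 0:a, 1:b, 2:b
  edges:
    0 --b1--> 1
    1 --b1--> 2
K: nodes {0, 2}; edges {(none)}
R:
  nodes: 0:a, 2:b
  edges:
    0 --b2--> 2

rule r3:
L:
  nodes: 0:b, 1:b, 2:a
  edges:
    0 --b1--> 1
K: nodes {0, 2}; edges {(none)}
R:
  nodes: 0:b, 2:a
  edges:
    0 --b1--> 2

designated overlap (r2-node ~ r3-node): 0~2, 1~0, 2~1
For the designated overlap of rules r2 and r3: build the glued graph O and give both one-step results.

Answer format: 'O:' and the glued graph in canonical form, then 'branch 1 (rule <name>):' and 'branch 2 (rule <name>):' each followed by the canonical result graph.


O:
nodes: 0:a, 1:b, 2:b
edges: (0,1,b1); (1,2,b1)
branch 1 (rule r2):
nodes: 0:a, 2:b
edges: (0,2,b2)
branch 2 (rule r3):
nodes: 0:a, 1:b
edges: (0,1,b1); (1,0,b1)


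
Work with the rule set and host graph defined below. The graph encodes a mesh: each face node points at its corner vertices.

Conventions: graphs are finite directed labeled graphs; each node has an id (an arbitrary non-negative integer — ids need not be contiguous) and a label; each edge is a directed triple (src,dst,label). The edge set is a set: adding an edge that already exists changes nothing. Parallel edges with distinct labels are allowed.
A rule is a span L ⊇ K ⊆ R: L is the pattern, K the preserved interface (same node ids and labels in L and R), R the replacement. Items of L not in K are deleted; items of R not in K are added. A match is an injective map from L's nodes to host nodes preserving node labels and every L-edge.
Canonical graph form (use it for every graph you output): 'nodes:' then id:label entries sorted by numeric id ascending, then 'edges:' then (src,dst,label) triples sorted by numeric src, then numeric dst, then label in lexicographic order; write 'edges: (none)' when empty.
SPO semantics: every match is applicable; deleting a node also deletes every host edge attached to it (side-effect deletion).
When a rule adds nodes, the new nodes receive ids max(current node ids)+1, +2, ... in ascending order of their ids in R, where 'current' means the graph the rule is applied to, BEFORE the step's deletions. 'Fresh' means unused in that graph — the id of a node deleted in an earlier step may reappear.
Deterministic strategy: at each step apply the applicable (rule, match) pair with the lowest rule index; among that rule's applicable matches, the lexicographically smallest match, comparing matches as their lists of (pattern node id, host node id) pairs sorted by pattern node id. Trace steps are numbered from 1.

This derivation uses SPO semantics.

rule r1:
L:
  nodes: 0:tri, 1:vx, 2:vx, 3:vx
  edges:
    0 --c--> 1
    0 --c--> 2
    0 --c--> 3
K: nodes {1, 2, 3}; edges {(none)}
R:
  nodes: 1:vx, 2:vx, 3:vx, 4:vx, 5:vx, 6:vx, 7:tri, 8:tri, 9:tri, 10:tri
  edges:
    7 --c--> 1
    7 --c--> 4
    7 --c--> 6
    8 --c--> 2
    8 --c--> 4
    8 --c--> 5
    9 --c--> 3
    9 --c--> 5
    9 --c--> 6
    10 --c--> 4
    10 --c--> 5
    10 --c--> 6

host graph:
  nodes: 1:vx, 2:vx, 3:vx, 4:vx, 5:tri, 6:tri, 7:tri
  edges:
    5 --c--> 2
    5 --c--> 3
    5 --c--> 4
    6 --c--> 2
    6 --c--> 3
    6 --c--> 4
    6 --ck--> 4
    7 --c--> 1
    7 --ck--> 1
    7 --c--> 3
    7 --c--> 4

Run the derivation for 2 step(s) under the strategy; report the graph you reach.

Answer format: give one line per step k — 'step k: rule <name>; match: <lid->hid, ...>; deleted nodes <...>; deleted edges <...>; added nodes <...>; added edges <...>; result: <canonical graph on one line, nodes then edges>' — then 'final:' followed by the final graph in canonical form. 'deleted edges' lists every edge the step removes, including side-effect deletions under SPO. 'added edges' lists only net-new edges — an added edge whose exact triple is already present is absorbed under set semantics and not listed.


step 1: rule r1; match: 0->5, 1->2, 2->3, 3->4; deleted nodes 5; deleted edges (5,2,c); (5,3,c); (5,4,c); added nodes 8, 9, 10, 11, 12, 13, 14; added edges (11,2,c); (11,8,c); (11,10,c); (12,3,c); (12,8,c); (12,9,c); (13,4,c); (13,9,c); (13,10,c); (14,8,c); (14,9,c); (14,10,c); result: nodes: 1:vx, 2:vx, 3:vx, 4:vx, 6:tri, 7:tri, 8:vx, 9:vx, 10:vx, 11:tri, 12:tri, 13:tri, 14:tri edges: (6,2,c); (6,3,c); (6,4,c); (6,4,ck); (7,1,c); (7,1,ck); (7,3,c); (7,4,c); (11,2,c); (11,8,c); (11,10,c); (12,3,c); (12,8,c); (12,9,c); (13,4,c); (13,9,c); (13,10,c); (14,8,c); (14,9,c); (14,10,c)
step 2: rule r1; match: 0->6, 1->2, 2->3, 3->4; deleted nodes 6; deleted edges (6,2,c); (6,3,c); (6,4,c); (6,4,ck); added nodes 15, 16, 17, 18, 19, 20, 21; added edges (18,2,c); (18,15,c); (18,17,c); (19,3,c); (19,15,c); (19,16,c); (20,4,c); (20,16,c); (20,17,c); (21,15,c); (21,16,c); (21,17,c); result: nodes: 1:vx, 2:vx, 3:vx, 4:vx, 7:tri, 8:vx, 9:vx, 10:vx, 11:tri, 12:tri, 13:tri, 14:tri, 15:vx, 16:vx, 17:vx, 18:tri, 19:tri, 20:tri, 21:tri edges: (7,1,c); (7,1,ck); (7,3,c); (7,4,c); (11,2,c); (11,8,c); (11,10,c); (12,3,c); (12,8,c); (12,9,c); (13,4,c); (13,9,c); (13,10,c); (14,8,c); (14,9,c); (14,10,c); (18,2,c); (18,15,c); (18,17,c); (19,3,c); (19,15,c); (19,16,c); (20,4,c); (20,16,c); (20,17,c); (21,15,c); (21,16,c); (21,17,c)
final:
nodes: 1:vx, 2:vx, 3:vx, 4:vx, 7:tri, 8:vx, 9:vx, 10:vx, 11:tri, 12:tri, 13:tri, 14:tri, 15:vx, 16:vx, 17:vx, 18:tri, 19:tri, 20:tri, 21:tri
edges: (7,1,c); (7,1,ck); (7,3,c); (7,4,c); (11,2,c); (11,8,c); (11,10,c); (12,3,c); (12,8,c); (12,9,c); (13,4,c); (13,9,c); (13,10,c); (14,8,c); (14,9,c); (14,10,c); (18,2,c); (18,15,c); (18,17,c); (19,3,c); (19,15,c); (19,16,c); (20,4,c); (20,16,c); (20,17,c); (21,15,c); (21,16,c); (21,17,c)
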